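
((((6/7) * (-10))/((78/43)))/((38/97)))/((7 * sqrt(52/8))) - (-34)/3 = 34/3 - 20855 * sqrt(26)/157339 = 10.66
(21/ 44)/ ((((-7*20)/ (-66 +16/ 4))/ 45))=837/ 88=9.51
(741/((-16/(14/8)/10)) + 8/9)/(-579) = 233159/166752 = 1.40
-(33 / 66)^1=-1 / 2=-0.50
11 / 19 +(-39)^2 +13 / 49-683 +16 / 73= 57025268 / 67963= 839.06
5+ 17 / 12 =77 / 12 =6.42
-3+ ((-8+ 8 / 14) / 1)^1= -73 / 7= -10.43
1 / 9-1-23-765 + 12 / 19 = -134792 / 171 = -788.26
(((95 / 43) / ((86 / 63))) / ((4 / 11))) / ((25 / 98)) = 645183 / 36980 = 17.45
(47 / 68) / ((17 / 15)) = 705 / 1156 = 0.61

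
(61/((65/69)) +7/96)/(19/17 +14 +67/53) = 364471619/92102400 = 3.96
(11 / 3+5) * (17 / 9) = 442 / 27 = 16.37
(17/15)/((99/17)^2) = 0.03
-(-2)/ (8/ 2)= 1/ 2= 0.50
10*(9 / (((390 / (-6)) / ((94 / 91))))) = -1692 / 1183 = -1.43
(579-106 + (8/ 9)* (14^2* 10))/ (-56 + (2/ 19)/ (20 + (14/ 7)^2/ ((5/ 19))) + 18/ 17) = -566689288/ 14054067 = -40.32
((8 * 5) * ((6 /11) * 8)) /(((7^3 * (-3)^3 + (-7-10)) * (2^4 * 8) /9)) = -135 /102058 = -0.00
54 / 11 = 4.91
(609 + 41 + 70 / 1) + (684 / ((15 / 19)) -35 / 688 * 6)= 1586.09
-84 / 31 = -2.71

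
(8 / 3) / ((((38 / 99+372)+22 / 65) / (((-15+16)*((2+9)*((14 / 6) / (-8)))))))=-55055 / 2398468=-0.02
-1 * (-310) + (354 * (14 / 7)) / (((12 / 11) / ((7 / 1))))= 4853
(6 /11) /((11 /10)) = 60 /121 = 0.50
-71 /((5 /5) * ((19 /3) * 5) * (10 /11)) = -2343 /950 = -2.47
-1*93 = -93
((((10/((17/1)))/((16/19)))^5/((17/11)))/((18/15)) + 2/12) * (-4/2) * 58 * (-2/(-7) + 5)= -1305325291110041/8304868540416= -157.18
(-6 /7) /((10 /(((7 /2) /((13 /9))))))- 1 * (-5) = 623 /130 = 4.79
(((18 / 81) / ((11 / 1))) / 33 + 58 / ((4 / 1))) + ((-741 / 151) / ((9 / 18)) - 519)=-507439637 / 986634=-514.31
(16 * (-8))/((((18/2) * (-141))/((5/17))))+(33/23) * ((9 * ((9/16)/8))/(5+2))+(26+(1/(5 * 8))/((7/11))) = 58236526169/2222881920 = 26.20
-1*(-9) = 9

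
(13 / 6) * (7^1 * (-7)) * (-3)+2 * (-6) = 613 / 2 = 306.50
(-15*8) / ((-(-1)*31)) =-120 / 31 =-3.87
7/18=0.39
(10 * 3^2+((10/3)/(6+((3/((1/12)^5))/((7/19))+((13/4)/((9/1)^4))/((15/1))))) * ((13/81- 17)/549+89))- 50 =13623700120938640/340591256764711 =40.00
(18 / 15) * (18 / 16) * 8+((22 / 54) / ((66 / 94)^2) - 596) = -7810153 / 13365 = -584.37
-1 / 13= -0.08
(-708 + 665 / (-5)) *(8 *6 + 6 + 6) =-50460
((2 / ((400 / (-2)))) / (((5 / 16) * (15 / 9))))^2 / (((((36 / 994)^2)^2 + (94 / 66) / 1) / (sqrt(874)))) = 289935895776912 * sqrt(874) / 1120170089849609375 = 0.01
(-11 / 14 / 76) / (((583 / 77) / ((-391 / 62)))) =4301 / 499472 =0.01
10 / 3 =3.33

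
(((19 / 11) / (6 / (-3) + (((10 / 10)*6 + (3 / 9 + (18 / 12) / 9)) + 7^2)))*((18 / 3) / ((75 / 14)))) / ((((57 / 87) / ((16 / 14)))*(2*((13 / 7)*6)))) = 3248 / 1147575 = 0.00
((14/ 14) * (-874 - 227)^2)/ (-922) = -1212201/ 922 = -1314.75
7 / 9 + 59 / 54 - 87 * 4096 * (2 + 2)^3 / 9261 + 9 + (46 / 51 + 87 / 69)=-17740317127 / 7242102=-2449.61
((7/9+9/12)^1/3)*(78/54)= 715/972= 0.74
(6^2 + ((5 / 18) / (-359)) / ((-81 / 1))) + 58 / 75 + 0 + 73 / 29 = 14910028243 / 379480950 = 39.29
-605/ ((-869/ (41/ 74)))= 2255/ 5846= 0.39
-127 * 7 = -889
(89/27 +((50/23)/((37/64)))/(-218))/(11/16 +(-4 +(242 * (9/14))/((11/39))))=919783312/153788392665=0.01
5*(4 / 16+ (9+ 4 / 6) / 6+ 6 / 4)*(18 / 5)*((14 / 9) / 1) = 847 / 9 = 94.11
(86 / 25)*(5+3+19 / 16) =6321 / 200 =31.60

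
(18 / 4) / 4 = 9 / 8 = 1.12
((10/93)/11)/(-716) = -0.00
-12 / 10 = -6 / 5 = -1.20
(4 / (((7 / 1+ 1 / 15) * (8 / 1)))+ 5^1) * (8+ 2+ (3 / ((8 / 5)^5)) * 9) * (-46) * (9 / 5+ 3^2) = -55015523325 / 1736704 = -31678.12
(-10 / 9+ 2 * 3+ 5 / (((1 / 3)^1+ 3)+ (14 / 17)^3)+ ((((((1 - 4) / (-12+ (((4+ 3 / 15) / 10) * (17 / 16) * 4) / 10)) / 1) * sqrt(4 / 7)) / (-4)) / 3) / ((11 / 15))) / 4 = 3187183 / 2065032 - 1250 * sqrt(7) / 606837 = 1.54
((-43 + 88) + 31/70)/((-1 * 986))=-3181/69020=-0.05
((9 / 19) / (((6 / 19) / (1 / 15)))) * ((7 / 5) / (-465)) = -7 / 23250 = -0.00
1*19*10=190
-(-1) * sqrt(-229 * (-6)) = sqrt(1374) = 37.07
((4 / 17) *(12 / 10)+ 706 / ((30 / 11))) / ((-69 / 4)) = -264332 / 17595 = -15.02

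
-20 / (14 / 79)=-790 / 7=-112.86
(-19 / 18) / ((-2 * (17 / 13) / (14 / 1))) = 1729 / 306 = 5.65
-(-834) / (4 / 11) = 4587 / 2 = 2293.50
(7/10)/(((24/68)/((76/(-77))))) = -1.96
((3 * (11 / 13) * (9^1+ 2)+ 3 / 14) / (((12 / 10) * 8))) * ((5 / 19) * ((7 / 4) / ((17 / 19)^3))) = 15405675 / 8175232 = 1.88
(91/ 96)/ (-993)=-91/ 95328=-0.00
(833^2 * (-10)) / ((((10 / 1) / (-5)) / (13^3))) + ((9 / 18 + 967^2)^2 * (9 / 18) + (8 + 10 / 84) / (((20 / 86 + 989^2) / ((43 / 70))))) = 110007264441141273177373 / 247308172440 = 444818557170.13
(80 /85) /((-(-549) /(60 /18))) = 0.01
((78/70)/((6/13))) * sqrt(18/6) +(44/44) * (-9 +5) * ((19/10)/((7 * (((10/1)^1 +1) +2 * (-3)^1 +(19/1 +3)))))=-38/945 +169 * sqrt(3)/70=4.14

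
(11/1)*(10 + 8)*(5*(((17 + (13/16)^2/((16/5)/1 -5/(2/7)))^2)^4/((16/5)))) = 23721788001628477199419450208012736225/11233589254925457396072448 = 2111683760488.88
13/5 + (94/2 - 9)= 203/5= 40.60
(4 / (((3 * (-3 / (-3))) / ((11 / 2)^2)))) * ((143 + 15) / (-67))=-19118 / 201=-95.11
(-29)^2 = 841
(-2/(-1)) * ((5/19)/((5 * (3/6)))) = 4/19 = 0.21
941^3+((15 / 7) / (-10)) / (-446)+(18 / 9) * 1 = 5202735718015 / 6244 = 833237623.00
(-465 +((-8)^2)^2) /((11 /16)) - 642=51034 /11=4639.45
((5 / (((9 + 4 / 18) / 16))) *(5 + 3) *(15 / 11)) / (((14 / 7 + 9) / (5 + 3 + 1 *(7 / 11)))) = 8208000 / 110473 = 74.30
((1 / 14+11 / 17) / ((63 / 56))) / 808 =19 / 24038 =0.00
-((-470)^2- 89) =-220811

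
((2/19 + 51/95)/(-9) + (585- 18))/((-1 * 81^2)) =-484724/5609655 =-0.09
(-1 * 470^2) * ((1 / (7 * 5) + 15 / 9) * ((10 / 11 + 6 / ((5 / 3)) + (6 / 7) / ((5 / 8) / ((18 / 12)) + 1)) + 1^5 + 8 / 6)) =-229993286648 / 82467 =-2788912.98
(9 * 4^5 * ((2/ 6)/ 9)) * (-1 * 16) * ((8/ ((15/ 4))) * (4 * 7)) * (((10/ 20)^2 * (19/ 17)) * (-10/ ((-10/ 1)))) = -69730304/ 765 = -91150.72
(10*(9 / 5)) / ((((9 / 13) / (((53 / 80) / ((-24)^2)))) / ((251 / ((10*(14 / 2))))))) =172939 / 1612800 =0.11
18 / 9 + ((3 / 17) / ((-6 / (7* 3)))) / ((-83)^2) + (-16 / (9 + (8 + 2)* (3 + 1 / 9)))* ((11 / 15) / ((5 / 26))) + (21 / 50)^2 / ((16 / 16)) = 69251269063 / 105694482500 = 0.66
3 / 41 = 0.07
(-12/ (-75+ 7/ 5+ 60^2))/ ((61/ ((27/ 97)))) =-405/ 26082136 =-0.00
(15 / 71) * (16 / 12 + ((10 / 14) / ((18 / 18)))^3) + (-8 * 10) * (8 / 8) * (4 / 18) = -3817865 / 219177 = -17.42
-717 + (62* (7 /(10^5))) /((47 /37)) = -1684941971 /2350000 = -717.00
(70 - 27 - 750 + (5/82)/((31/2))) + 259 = -569403/1271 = -448.00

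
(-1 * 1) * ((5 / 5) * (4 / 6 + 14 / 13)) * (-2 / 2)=68 / 39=1.74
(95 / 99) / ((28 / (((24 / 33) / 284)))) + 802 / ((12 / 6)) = 434068961 / 1082466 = 401.00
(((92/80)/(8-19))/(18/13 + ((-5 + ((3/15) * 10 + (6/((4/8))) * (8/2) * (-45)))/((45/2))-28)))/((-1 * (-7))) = 897/7372288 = 0.00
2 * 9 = 18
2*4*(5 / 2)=20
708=708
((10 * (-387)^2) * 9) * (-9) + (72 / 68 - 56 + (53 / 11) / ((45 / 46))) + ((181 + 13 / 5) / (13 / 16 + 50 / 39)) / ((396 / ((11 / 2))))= -266849766529178 / 2199681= -121312938.80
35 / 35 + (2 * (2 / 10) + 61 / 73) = 816 / 365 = 2.24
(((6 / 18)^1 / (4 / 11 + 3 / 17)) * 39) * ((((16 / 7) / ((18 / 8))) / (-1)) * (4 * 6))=-1244672 / 2121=-586.83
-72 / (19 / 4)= -15.16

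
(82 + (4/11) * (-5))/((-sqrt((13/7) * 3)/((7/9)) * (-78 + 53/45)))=10290 * sqrt(273)/494351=0.34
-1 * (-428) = 428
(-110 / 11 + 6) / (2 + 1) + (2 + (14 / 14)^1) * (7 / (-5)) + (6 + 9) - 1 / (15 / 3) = 139 / 15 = 9.27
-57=-57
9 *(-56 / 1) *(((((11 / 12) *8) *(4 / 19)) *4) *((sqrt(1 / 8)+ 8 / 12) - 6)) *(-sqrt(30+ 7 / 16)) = -85509.23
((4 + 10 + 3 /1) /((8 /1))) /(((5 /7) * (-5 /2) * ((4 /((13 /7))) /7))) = -1547 /400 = -3.87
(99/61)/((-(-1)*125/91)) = 9009/7625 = 1.18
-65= -65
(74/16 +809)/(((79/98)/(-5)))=-1594705/316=-5046.53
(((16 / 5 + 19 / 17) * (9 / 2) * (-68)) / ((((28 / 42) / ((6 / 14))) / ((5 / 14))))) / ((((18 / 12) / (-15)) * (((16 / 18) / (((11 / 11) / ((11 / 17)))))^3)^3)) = 6828793261006754846249955 / 15507440709614436352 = 440355.92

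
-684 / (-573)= 228 / 191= 1.19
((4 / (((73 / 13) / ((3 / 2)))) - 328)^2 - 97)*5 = 2845345215 / 5329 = 533936.05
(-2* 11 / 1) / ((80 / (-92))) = 253 / 10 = 25.30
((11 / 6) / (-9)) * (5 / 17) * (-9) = 55 / 102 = 0.54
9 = 9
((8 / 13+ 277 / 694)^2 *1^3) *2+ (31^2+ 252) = 49450744955 / 40698242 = 1215.06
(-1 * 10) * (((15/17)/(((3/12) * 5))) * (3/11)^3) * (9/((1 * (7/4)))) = -116640/158389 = -0.74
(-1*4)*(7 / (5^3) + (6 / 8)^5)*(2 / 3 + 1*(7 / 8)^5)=-1.38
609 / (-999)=-203 / 333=-0.61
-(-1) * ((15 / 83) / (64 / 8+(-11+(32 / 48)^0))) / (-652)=15 / 108232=0.00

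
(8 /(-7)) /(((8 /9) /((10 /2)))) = -45 /7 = -6.43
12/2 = 6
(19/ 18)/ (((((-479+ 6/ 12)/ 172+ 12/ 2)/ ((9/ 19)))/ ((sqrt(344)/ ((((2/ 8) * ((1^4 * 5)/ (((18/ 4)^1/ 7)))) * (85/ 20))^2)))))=66048 * sqrt(86)/ 14515025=0.04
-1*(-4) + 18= 22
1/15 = 0.07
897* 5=4485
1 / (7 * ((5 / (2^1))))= 2 / 35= 0.06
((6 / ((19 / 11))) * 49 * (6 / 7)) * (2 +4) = 16632 / 19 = 875.37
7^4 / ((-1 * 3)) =-2401 / 3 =-800.33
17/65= 0.26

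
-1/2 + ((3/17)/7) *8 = -71/238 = -0.30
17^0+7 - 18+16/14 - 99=-107.86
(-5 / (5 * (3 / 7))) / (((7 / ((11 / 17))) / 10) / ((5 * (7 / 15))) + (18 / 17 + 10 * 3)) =-1870 / 25263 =-0.07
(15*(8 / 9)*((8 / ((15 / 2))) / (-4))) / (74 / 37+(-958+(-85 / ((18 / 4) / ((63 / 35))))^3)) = 8 / 90585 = 0.00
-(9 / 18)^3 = -1 / 8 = -0.12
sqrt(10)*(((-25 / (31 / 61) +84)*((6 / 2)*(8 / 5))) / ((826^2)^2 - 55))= 0.00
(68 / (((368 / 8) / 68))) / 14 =1156 / 161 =7.18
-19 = -19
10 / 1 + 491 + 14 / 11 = 5525 / 11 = 502.27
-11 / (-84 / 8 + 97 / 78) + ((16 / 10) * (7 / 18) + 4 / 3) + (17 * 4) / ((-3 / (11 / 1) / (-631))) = 2555866093 / 16245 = 157332.48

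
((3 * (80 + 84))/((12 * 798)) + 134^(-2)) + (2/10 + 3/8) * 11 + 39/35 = 536668429/71644440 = 7.49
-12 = -12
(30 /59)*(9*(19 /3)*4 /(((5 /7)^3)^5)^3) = 146385445251482109631495418926594889615976 /335376171278767287731170654296875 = 436481353.74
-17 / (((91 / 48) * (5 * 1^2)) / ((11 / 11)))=-816 / 455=-1.79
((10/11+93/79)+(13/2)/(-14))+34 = 866755/24332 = 35.62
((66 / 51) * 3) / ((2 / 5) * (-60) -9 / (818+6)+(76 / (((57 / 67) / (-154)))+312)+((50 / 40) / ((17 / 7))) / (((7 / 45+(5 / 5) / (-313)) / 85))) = -43765524 / 148602085601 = -0.00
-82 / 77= -1.06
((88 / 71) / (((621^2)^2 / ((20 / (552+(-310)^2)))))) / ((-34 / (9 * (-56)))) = 12320 / 481927839908701869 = 0.00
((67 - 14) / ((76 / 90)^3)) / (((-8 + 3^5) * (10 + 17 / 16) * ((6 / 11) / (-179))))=-211322925 / 19020007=-11.11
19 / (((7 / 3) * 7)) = 57 / 49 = 1.16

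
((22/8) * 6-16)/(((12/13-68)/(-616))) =4.59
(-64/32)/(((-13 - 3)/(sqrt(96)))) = sqrt(6)/2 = 1.22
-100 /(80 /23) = -115 /4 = -28.75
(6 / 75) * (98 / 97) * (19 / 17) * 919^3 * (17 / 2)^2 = 12284150724293 / 2425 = 5065629164.66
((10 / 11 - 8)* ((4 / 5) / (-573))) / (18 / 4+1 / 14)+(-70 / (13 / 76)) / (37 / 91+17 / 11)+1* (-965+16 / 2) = -47894685273 / 41053540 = -1166.64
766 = 766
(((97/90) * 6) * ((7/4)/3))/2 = 679/360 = 1.89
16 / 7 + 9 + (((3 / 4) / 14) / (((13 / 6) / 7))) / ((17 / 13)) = 5435 / 476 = 11.42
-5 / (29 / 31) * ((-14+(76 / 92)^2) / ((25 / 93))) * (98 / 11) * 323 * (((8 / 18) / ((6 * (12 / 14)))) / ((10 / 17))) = 2550233489237 / 22781385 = 111943.74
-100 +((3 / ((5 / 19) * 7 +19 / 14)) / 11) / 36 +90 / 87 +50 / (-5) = -177480703 / 1628814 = -108.96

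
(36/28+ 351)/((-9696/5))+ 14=156313/11312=13.82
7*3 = 21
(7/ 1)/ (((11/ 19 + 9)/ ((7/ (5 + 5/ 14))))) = 0.95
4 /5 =0.80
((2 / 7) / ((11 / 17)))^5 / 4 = 11358856 / 2706784157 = 0.00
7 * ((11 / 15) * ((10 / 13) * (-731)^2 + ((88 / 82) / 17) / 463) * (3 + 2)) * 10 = 442606710002380 / 4195243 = 105502043.62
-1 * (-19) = 19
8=8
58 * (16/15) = 928/15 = 61.87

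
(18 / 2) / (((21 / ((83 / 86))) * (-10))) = -249 / 6020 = -0.04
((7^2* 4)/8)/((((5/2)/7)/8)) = 2744/5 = 548.80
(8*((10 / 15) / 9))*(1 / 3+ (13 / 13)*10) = 496 / 81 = 6.12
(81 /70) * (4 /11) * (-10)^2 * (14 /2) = 3240 /11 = 294.55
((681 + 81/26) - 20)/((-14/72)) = -310806/91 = -3415.45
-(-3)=3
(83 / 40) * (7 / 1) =581 / 40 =14.52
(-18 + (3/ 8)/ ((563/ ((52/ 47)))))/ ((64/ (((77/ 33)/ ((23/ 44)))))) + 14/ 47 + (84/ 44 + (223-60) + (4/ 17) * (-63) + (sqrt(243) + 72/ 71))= 9 * sqrt(3) + 38822778083753/ 258573504992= 165.73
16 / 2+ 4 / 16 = 33 / 4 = 8.25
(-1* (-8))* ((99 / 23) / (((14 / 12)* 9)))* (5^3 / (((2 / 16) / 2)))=1056000 / 161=6559.01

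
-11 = -11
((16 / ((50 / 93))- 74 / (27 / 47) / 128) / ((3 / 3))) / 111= 1242157 / 4795200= 0.26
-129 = -129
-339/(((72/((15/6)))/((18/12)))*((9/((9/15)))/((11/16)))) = -1243/1536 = -0.81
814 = 814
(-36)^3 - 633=-47289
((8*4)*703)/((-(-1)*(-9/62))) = -1394752/9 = -154972.44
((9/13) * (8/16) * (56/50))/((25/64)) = 0.99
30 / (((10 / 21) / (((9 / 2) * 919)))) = 521073 / 2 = 260536.50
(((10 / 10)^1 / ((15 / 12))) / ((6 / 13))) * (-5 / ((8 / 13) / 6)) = -169 / 2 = -84.50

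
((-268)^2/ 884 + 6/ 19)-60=90550/ 4199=21.56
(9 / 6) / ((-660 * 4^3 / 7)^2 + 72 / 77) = 539 / 13084262736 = 0.00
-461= -461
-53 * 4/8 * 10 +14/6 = -788/3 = -262.67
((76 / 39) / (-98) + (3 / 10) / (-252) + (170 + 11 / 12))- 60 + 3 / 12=8495969 / 76440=111.15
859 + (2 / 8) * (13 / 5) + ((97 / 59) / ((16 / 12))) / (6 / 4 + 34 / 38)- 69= 84955287 / 107380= 791.16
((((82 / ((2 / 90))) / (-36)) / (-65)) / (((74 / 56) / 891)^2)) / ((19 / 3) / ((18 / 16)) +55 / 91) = 2411499276648 / 20968973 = 115003.21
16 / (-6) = -8 / 3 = -2.67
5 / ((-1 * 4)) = -1.25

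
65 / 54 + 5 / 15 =83 / 54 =1.54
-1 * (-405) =405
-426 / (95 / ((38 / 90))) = -142 / 75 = -1.89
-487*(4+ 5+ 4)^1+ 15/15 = -6330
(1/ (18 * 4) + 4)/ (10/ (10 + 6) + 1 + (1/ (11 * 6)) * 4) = 3179/ 1335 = 2.38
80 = 80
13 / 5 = 2.60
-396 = -396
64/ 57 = 1.12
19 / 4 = 4.75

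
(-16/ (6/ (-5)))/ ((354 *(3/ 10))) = 200/ 1593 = 0.13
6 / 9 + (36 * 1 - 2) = 104 / 3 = 34.67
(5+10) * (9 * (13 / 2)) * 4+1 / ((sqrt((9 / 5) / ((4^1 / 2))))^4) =284410 / 81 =3511.23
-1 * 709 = -709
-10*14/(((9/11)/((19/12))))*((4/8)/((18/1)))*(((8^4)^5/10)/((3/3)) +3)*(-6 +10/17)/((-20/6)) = -1408665784622940991.46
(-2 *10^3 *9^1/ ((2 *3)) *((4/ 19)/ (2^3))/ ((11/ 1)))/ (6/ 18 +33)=-45/ 209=-0.22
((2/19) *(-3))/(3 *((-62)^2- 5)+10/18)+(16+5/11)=178239634/10832261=16.45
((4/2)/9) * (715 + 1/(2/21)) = 1451/9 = 161.22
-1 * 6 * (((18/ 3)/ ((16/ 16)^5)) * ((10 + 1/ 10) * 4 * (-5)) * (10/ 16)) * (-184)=-836280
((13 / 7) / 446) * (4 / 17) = 26 / 26537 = 0.00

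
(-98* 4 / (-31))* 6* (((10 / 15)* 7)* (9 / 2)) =49392 / 31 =1593.29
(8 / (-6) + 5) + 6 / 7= 95 / 21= 4.52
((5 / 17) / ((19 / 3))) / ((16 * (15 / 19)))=1 / 272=0.00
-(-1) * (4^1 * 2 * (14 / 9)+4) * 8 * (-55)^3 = -196988000 / 9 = -21887555.56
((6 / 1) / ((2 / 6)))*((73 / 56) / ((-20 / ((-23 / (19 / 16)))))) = 22.72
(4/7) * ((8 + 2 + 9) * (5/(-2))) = -190/7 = -27.14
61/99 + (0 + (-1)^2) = 160/99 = 1.62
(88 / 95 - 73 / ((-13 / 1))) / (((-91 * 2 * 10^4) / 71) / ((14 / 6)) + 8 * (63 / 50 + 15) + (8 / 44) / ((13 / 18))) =-10516165 / 17450984112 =-0.00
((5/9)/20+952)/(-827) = -1.15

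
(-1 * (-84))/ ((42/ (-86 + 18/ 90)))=-858/ 5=-171.60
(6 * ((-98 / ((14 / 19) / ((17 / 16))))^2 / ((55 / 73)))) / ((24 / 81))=30227971473 / 56320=536718.24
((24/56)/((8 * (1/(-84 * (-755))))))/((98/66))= 224235/98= 2288.11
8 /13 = 0.62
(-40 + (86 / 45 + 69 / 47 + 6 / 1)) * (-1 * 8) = 518104 / 2115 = 244.97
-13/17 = -0.76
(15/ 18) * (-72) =-60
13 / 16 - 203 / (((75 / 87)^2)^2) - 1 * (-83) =-1773420563 / 6250000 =-283.75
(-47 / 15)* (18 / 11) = -5.13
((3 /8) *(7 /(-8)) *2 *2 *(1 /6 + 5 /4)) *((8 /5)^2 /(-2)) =119 /50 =2.38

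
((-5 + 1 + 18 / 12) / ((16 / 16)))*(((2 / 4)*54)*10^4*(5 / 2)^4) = -52734375 / 2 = -26367187.50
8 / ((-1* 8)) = -1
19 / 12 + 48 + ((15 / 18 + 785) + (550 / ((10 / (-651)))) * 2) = -849295 / 12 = -70774.58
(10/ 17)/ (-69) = -10/ 1173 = -0.01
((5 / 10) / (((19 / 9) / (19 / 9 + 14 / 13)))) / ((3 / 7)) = 1.76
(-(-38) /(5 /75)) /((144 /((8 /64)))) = 95 /192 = 0.49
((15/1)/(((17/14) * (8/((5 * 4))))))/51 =175/289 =0.61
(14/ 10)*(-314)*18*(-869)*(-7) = -48133562.40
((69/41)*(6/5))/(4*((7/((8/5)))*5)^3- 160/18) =476928/9885947675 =0.00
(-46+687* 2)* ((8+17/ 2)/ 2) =10956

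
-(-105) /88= 105 /88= 1.19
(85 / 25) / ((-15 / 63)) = -357 / 25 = -14.28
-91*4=-364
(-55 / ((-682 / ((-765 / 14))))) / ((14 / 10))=-19125 / 6076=-3.15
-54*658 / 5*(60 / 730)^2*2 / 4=-639576 / 26645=-24.00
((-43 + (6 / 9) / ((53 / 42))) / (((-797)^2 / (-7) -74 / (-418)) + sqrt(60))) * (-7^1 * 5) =-7651030820823005 / 467057159812960516 -168628971665 * sqrt(15) / 467057159812960516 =-0.02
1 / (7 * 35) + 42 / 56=739 / 980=0.75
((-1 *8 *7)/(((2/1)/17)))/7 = -68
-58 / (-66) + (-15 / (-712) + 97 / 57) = 1161421 / 446424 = 2.60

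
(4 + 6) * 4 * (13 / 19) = 520 / 19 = 27.37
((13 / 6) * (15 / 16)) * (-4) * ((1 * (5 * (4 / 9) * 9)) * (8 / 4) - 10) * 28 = -6825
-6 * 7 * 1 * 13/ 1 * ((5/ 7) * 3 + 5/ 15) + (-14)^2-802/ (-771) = -890474/ 771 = -1154.96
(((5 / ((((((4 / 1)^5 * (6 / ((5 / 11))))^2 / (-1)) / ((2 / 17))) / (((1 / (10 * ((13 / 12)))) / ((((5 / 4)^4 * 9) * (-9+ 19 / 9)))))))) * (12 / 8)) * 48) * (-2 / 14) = -3 / 148551603200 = -0.00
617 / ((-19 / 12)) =-7404 / 19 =-389.68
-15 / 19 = -0.79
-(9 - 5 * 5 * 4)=91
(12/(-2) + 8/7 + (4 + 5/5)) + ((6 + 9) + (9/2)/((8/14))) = 1289/56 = 23.02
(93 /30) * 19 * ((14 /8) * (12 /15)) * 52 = 107198 /25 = 4287.92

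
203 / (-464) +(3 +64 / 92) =1199 / 368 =3.26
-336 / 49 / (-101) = 48 / 707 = 0.07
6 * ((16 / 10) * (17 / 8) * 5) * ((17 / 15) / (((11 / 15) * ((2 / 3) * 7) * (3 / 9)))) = 7803 / 77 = 101.34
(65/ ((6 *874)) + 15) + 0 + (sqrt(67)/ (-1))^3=78725/ 5244 - 67 *sqrt(67)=-533.41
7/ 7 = 1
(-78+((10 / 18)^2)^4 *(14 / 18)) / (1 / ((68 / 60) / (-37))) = 2.39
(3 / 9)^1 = 1 / 3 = 0.33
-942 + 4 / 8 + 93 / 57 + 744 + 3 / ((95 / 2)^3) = -335865327 / 1714750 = -195.87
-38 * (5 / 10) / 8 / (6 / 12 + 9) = -1 / 4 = -0.25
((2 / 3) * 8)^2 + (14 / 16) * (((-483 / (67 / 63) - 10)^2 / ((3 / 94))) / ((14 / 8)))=136368989125 / 40401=3375386.48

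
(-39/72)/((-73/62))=403/876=0.46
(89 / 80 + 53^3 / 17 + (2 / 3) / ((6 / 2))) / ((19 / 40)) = 107207777 / 5814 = 18439.59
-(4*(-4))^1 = 16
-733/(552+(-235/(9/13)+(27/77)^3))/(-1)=3011748201/873524776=3.45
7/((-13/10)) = -70/13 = -5.38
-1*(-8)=8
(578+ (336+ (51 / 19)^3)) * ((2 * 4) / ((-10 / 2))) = -51214216 / 34295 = -1493.34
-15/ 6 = -5/ 2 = -2.50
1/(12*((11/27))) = 9/44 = 0.20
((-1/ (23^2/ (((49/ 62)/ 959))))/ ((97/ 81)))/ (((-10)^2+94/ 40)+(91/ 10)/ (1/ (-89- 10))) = 5670/ 3480501112981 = 0.00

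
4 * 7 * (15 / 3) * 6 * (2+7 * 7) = 42840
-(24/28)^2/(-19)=36/931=0.04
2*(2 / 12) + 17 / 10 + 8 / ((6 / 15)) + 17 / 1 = 1171 / 30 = 39.03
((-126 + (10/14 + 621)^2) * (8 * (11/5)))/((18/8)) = 1332934592/441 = 3022527.42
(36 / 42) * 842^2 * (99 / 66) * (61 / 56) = 97305309 / 98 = 992911.32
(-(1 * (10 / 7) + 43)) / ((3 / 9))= -933 / 7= -133.29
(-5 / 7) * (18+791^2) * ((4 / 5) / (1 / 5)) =-12513980 / 7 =-1787711.43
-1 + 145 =144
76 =76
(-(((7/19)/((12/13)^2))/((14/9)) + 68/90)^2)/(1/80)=-799588729/9357120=-85.45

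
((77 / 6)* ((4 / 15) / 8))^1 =77 / 180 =0.43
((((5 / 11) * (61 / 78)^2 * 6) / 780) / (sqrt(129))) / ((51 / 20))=0.00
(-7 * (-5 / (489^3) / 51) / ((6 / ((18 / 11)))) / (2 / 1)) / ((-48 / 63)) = -245 / 233236710432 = -0.00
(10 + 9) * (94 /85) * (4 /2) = 3572 /85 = 42.02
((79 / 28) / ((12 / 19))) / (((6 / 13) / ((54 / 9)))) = 19513 / 336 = 58.07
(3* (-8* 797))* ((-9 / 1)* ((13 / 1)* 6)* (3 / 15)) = 13427856 / 5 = 2685571.20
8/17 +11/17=19/17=1.12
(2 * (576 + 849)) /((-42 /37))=-17575 /7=-2510.71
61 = 61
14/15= 0.93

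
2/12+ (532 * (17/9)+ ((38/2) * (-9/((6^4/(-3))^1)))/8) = 1005.11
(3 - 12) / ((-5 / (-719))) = -6471 / 5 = -1294.20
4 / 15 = 0.27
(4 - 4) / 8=0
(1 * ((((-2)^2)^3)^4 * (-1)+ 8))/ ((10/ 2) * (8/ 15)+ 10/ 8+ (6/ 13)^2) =-34024177824/ 8375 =-4062588.40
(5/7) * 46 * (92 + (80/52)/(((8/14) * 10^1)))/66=275885/6006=45.93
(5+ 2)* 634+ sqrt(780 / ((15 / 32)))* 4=4601.17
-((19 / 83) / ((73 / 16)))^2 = -92416 / 36711481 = -0.00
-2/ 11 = -0.18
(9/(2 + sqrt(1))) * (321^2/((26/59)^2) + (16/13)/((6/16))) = 1076063819/676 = 1591810.38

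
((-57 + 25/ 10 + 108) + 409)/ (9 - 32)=-925/ 46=-20.11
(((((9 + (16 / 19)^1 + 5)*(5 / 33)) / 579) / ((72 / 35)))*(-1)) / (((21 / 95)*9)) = -5875 / 6190668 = -0.00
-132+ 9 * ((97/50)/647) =-4269327/32350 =-131.97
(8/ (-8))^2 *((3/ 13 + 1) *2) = 2.46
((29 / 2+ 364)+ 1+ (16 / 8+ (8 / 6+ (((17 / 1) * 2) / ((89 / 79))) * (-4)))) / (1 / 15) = 699845 / 178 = 3931.71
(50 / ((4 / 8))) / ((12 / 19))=475 / 3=158.33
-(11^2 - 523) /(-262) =-201 /131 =-1.53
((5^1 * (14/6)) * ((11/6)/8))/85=0.03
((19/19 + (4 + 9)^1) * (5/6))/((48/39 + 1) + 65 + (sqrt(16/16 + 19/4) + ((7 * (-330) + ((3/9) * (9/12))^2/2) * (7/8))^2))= 103788700062748180480/36344503903706150061138459-12702365777920 * sqrt(23)/36344503903706150061138459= 0.00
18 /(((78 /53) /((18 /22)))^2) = 227529 /40898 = 5.56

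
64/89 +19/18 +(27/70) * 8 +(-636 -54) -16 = -701.14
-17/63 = -0.27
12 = 12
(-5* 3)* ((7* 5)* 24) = -12600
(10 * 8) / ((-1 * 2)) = -40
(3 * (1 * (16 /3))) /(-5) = -16 /5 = -3.20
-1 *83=-83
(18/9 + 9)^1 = 11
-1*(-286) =286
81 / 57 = 27 / 19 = 1.42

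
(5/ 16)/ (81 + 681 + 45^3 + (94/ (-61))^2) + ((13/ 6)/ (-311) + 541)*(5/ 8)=431457770597065/ 1276046794716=338.12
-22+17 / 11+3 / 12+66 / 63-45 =-59281 / 924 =-64.16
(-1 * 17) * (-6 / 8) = 51 / 4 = 12.75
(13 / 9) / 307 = 13 / 2763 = 0.00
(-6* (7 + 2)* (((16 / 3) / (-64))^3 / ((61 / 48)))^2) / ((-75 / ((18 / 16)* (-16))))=-0.00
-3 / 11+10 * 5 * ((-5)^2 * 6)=82497 / 11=7499.73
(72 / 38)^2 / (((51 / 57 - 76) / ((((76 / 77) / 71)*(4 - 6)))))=10368 / 7801409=0.00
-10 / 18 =-5 / 9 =-0.56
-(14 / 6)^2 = -5.44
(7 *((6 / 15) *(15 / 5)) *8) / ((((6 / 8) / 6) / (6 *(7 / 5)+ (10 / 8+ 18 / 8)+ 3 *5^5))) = 126159936 / 25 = 5046397.44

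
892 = 892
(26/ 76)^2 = 169/ 1444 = 0.12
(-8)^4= 4096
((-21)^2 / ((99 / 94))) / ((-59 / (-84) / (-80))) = -30952320 / 649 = -47692.33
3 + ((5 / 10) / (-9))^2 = 973 / 324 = 3.00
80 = 80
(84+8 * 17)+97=317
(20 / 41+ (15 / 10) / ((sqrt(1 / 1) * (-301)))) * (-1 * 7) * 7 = -83419 / 3526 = -23.66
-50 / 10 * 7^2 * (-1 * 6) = 1470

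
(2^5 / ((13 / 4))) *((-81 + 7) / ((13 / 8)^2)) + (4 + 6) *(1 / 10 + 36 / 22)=-6248661 / 24167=-258.56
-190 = -190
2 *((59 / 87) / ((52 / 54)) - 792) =-596637 / 377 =-1582.59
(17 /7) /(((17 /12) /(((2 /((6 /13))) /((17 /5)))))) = 260 /119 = 2.18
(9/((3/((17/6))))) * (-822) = -6987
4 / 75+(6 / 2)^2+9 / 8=6107 / 600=10.18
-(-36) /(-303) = -12 /101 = -0.12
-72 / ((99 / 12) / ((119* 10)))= -114240 / 11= -10385.45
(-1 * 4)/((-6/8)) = 16/3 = 5.33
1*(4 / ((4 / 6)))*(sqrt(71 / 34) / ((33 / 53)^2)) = 2809*sqrt(2414) / 6171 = 22.36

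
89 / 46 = 1.93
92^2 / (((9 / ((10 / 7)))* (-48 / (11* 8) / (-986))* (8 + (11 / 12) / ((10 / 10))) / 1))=1836010880 / 6741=272364.76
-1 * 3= -3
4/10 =2/5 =0.40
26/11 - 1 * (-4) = 70/11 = 6.36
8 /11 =0.73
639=639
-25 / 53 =-0.47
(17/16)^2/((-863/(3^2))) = -0.01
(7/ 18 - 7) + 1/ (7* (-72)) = -1111/ 168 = -6.61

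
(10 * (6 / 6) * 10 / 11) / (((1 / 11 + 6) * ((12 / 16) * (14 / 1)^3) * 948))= 25 / 32678982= 0.00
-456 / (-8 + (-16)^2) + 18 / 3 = 129 / 31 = 4.16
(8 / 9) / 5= 0.18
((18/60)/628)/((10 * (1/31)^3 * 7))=89373/439600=0.20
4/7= 0.57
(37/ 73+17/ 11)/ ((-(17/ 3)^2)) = -14832/ 232067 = -0.06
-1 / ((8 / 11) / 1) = -11 / 8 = -1.38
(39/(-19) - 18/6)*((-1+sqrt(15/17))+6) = -480/19 - 96*sqrt(255)/323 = -30.01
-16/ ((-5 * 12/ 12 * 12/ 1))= 4/ 15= 0.27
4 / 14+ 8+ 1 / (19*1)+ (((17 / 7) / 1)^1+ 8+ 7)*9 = 21971 / 133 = 165.20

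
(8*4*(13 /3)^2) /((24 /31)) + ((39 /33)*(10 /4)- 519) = 154501 /594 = 260.10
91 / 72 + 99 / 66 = 199 / 72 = 2.76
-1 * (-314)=314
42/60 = 0.70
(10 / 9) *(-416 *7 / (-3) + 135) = 33170 / 27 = 1228.52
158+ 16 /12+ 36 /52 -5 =6046 /39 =155.03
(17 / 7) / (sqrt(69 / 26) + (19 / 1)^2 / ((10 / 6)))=797810 / 71151241 - 425 *sqrt(1794) / 213453723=0.01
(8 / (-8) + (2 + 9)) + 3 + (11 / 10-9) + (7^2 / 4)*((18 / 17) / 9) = 556 / 85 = 6.54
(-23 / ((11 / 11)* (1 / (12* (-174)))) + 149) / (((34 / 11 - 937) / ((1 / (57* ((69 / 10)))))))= -5299030 / 40403709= -0.13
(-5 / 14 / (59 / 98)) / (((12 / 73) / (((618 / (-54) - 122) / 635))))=613711 / 809244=0.76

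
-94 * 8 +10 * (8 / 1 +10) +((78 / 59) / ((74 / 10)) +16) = -1213358 / 2183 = -555.82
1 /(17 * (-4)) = -0.01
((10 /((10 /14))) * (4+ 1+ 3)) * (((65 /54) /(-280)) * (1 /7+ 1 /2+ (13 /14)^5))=-9321481 /14521248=-0.64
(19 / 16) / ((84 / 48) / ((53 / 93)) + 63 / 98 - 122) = -7049 / 702148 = -0.01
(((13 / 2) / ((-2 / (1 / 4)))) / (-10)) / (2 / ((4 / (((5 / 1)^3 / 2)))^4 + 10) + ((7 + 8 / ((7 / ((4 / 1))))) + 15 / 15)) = 111084170743 / 17460966335840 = 0.01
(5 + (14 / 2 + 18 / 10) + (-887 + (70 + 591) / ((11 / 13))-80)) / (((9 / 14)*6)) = -66227 / 1485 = -44.60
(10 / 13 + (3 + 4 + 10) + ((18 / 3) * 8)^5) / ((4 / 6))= 9937355445 / 26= 382205978.65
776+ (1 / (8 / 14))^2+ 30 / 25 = 62421 / 80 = 780.26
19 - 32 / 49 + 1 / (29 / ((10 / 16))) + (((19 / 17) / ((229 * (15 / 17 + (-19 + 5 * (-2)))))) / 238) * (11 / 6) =291427858513 / 15865641204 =18.37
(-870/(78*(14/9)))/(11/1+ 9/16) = -2088/3367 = -0.62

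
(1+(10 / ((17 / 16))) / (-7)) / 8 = -41 / 952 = -0.04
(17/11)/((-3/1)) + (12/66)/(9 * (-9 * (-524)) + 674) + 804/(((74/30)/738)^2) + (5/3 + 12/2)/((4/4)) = 70096104947493263/973970943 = 71969400.58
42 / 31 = 1.35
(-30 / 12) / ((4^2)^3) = -5 / 8192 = -0.00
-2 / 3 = -0.67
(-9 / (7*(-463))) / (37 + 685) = 9 / 2340002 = 0.00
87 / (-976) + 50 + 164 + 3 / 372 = 6472331 / 30256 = 213.92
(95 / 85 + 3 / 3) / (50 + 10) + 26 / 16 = 1129 / 680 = 1.66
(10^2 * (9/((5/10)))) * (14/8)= 3150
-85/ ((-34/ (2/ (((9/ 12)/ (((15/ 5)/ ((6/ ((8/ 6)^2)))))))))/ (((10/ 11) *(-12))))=-6400/ 99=-64.65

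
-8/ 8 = -1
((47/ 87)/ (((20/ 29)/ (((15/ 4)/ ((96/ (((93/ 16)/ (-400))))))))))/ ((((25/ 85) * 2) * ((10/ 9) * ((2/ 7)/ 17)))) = -26527599/ 655360000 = -0.04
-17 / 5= -3.40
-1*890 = -890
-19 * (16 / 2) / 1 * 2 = -304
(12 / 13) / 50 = 0.02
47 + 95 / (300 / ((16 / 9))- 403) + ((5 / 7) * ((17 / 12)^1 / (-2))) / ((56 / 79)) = 45.88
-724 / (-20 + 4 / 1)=181 / 4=45.25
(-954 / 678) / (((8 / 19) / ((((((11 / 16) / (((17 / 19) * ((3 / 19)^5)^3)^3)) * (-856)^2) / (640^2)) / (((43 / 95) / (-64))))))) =57825068747586187610467546928606284196666855402078450446433239974137767 / 60182307611540608961368092741120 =960831696930438152865139100000000000000.00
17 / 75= 0.23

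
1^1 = 1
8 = 8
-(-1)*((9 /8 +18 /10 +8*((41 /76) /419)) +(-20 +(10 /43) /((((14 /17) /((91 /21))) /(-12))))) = -3043163783 /95850440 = -31.75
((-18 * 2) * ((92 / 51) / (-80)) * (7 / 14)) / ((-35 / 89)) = -6141 / 5950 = -1.03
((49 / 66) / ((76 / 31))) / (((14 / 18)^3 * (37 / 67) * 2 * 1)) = 504711 / 866096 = 0.58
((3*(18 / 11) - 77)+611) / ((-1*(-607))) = 5928 / 6677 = 0.89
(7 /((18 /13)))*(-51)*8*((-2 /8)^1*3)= 1547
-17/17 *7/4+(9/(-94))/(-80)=-1.75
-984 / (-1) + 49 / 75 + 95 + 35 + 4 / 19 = 1588681 / 1425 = 1114.86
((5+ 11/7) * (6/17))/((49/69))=3.27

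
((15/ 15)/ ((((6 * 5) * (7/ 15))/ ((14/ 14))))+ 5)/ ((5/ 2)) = 71/ 35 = 2.03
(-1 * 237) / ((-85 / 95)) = 4503 / 17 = 264.88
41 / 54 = 0.76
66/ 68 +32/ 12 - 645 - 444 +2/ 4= -55328/ 51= -1084.86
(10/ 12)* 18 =15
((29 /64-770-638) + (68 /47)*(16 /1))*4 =-4164269 /752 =-5537.59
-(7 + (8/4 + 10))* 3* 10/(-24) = 95/4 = 23.75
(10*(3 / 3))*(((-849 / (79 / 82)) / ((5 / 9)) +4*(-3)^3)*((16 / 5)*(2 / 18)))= -2379456 / 395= -6023.94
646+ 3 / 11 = 7109 / 11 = 646.27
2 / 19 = 0.11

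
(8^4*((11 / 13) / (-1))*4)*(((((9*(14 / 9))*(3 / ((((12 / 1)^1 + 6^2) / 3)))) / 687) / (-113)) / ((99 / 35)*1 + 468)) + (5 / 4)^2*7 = 970209923585 / 88696833264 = 10.94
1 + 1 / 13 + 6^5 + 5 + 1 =101180 / 13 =7783.08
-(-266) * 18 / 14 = 342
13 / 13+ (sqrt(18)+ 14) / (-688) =337 / 344 - 3 * sqrt(2) / 688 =0.97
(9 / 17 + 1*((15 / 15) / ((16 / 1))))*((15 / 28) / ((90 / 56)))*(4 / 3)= 161 / 612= 0.26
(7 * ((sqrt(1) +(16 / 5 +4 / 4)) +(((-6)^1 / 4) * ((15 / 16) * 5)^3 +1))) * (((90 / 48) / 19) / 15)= -42519211 / 6225920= -6.83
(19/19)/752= 1/752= 0.00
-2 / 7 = -0.29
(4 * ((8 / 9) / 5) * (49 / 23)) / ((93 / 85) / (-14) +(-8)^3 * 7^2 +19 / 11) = -4105024 / 67974728931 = -0.00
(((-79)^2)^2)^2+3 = 1517108809906564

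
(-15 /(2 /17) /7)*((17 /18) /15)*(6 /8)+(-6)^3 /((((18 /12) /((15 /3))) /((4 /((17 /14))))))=-13552433 /5712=-2372.62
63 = 63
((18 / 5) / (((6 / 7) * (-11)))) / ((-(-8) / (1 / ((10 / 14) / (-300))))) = 441 / 22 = 20.05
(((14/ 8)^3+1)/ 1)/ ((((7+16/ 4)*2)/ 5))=185/ 128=1.45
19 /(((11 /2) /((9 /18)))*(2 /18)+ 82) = 171 /749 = 0.23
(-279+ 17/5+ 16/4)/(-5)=54.32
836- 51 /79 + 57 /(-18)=394457 /474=832.19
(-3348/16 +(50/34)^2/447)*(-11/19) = 1189360381/9817908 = 121.14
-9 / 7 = -1.29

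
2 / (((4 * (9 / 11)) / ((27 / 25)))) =33 / 50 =0.66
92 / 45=2.04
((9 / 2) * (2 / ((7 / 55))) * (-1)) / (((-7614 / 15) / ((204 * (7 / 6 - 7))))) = -23375 / 141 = -165.78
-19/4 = -4.75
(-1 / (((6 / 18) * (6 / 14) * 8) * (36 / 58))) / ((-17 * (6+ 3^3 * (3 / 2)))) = 203 / 113832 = 0.00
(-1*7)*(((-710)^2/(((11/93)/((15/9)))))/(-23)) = 2161851.78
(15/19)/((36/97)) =485/228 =2.13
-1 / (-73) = 1 / 73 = 0.01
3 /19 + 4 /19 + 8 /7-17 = -2060 /133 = -15.49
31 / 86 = 0.36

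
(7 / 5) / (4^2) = 7 / 80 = 0.09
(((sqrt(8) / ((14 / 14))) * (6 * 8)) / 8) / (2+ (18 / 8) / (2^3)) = 384 * sqrt(2) / 73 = 7.44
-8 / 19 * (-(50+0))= 400 / 19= 21.05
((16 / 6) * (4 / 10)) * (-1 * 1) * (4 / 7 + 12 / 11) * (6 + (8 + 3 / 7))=-206848 / 8085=-25.58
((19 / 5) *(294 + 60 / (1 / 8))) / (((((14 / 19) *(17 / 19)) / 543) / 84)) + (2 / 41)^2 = 29075055804808 / 142885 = 203485710.92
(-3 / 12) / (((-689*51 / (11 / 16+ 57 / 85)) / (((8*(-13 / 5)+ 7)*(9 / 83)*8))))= -0.00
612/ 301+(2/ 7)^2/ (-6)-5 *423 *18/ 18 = -13356149/ 6321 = -2112.98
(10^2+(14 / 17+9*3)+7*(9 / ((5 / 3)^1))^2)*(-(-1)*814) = 114835864 / 425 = 270202.03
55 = 55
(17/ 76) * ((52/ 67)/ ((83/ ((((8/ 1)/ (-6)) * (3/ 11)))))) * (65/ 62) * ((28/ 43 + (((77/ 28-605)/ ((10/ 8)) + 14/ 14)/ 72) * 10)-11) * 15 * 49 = 210095594800/ 4647833751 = 45.20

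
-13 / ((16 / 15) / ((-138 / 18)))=1495 / 16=93.44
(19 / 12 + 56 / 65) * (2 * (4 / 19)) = 3814 / 3705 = 1.03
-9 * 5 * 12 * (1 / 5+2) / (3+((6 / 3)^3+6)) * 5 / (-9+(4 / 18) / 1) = 53460 / 1343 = 39.81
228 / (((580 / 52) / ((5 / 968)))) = 741 / 7018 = 0.11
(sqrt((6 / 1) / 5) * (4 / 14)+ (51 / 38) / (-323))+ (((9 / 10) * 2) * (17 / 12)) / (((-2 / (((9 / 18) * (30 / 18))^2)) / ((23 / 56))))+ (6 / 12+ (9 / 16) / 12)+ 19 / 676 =67949545 / 327984384+ 2 * sqrt(30) / 35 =0.52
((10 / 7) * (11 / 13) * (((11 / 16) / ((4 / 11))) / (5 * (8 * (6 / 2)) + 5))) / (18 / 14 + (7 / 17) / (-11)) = 248897 / 16993600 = 0.01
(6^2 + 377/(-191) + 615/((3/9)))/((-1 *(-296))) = 179447/28268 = 6.35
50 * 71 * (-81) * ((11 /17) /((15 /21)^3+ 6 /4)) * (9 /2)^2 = -43939509075 /21743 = -2020857.70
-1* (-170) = 170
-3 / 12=-0.25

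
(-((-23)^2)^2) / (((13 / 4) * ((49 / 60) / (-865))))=58094991600 / 637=91200928.73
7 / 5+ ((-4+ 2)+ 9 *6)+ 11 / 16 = 4327 / 80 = 54.09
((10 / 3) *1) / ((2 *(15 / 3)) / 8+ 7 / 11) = 440 / 249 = 1.77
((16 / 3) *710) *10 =113600 / 3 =37866.67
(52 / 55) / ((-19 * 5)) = -52 / 5225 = -0.01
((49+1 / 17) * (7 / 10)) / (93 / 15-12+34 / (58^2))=-1636586 / 275927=-5.93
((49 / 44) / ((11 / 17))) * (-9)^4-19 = 11272.97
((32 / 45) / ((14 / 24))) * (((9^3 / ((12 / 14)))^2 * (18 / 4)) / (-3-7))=-9920232 / 25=-396809.28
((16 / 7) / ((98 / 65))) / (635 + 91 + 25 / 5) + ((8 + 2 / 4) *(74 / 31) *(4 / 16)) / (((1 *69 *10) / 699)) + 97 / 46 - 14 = -48272082939 / 7150905160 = -6.75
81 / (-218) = -81 / 218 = -0.37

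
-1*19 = -19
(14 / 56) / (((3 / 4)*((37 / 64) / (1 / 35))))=64 / 3885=0.02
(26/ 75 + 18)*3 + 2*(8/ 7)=10032/ 175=57.33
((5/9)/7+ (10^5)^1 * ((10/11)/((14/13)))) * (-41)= -2398502255/693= -3461042.22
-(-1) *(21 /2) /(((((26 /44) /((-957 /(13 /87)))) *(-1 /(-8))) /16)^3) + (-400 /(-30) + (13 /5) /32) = -64956416679770068218512640209 /2316868320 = -28036300604157800482.38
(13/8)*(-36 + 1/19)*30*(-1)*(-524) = -17447235/19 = -918275.53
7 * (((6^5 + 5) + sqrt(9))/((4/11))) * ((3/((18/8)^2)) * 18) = 1598314.67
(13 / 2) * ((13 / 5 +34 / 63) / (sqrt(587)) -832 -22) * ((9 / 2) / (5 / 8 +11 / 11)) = -15372 +1978 * sqrt(587) / 20545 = -15369.67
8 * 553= 4424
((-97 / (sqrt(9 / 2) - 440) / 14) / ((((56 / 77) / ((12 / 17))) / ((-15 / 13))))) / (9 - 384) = 9603 * sqrt(2) / 59898447700+ 140844 / 2994922385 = 0.00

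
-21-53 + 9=-65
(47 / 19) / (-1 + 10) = 47 / 171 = 0.27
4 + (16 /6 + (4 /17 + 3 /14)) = 5081 /714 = 7.12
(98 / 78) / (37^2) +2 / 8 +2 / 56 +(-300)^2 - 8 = 33633447229 / 373737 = 89992.29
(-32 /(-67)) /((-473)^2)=32 /14989843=0.00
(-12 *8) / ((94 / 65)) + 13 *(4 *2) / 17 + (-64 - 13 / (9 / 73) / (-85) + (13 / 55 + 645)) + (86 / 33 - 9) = 204008446 / 395505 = 515.82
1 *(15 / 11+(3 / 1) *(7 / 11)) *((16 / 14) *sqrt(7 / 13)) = 288 *sqrt(91) / 1001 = 2.74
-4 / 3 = -1.33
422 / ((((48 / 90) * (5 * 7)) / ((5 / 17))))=3165 / 476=6.65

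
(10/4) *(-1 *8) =-20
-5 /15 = -1 /3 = -0.33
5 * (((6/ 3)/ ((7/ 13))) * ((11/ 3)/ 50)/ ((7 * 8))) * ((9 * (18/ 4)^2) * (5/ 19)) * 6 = 7.00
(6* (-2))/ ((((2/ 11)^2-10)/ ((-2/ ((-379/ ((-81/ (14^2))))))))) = -0.00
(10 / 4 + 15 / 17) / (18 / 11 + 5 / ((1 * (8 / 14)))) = 2530 / 7769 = 0.33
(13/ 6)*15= 65/ 2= 32.50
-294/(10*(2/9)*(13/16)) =-10584/65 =-162.83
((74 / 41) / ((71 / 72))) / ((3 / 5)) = 8880 / 2911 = 3.05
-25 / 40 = -5 / 8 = -0.62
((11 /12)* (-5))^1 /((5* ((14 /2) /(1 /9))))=-0.01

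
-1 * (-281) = 281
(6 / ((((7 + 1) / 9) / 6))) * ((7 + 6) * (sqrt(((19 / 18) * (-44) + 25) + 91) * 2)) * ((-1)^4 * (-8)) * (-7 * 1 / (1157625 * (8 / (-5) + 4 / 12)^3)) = -2808 * sqrt(626) / 336091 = -0.21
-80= -80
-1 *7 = -7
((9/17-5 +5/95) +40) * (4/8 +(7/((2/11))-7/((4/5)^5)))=627.59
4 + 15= 19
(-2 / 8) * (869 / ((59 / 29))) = -25201 / 236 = -106.78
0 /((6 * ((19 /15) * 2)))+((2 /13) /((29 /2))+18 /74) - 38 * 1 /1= -526521 /13949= -37.75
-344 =-344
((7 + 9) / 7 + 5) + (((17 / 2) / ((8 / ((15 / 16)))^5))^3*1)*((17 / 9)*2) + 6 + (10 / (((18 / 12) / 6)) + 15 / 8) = 62652363265708455867276336810394049 / 1135814937804493543741046072016896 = 55.16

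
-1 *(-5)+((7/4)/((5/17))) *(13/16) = 3147/320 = 9.83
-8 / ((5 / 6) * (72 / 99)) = -66 / 5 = -13.20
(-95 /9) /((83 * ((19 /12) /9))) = -60 /83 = -0.72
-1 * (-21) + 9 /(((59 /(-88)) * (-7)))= 9465 /413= 22.92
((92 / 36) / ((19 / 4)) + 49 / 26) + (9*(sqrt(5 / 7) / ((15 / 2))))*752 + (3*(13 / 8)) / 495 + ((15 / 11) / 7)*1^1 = 17988571 / 6846840 + 4512*sqrt(35) / 35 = 765.29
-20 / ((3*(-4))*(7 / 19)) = 4.52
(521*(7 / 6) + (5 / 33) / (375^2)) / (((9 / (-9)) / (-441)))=55286240723 / 206250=268054.50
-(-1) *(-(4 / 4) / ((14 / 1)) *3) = -0.21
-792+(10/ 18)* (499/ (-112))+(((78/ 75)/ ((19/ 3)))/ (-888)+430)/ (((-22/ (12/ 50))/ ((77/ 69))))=-8146221707443/ 10186470000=-799.71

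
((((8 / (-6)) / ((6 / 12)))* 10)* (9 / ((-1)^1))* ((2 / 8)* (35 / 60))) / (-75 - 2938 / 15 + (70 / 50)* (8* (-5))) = -525 / 4903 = -0.11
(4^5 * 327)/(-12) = -27904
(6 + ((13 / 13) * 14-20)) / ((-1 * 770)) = 0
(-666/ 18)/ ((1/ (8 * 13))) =-3848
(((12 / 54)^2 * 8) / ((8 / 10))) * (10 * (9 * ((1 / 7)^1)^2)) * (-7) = -400 / 63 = -6.35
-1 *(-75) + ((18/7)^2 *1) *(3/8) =7593/98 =77.48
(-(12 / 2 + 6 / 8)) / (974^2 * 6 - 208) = -27 / 22767392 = -0.00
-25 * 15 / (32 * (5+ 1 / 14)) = -2625 / 1136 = -2.31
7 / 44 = 0.16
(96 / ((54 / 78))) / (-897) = -32 / 207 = -0.15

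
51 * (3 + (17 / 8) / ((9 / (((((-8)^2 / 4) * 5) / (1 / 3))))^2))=231659 / 3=77219.67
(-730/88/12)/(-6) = 365/3168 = 0.12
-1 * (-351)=351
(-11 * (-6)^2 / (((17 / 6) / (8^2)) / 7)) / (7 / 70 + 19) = -3278.25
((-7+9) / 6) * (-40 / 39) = -40 / 117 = -0.34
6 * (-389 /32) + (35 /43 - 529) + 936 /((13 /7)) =-97.12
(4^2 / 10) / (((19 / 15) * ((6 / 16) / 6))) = 384 / 19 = 20.21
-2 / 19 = -0.11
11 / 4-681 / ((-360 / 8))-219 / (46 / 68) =-422081 / 1380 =-305.86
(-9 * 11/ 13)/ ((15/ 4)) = -132/ 65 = -2.03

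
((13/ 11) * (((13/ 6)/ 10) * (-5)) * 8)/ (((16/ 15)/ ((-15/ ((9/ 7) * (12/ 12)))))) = 29575/ 264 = 112.03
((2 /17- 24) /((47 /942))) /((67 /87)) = -621.55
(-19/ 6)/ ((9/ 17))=-323/ 54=-5.98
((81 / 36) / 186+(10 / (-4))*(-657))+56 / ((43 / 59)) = 18335141 / 10664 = 1719.35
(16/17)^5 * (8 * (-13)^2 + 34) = 1453326336/1419857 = 1023.57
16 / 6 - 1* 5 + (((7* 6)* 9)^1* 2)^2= 1714601 / 3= 571533.67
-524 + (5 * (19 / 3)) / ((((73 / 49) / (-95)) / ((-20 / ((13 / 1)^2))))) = -10549264 / 37011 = -285.03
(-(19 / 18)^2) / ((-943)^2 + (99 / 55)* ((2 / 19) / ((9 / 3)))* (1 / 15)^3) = -4286875 / 3421385527572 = -0.00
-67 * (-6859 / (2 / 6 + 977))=1378659 / 2932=470.21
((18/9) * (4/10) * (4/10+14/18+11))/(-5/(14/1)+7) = 1.47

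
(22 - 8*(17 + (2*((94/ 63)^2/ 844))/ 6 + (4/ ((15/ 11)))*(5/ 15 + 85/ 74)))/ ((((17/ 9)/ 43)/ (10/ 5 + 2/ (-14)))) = -38656736939158/ 6145553295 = -6290.20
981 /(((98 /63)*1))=8829 /14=630.64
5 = 5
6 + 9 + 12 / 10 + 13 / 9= 794 / 45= 17.64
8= 8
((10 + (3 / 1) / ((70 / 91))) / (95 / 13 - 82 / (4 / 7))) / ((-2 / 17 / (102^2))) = 159800238 / 17705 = 9025.71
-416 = -416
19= 19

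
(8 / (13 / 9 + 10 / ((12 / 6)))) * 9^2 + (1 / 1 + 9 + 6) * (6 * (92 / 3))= 88292 / 29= 3044.55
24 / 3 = 8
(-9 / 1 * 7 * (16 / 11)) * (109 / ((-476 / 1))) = 3924 / 187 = 20.98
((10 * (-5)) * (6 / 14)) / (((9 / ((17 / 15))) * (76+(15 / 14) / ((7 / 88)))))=-595 / 19728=-0.03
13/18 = 0.72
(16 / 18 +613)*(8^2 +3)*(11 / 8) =4071925 / 72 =56554.51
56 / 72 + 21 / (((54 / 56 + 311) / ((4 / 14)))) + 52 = 4150637 / 78615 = 52.80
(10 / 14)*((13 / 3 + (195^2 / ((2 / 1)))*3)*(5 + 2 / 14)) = 1466790 / 7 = 209541.43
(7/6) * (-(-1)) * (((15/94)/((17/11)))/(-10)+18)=134155/6392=20.99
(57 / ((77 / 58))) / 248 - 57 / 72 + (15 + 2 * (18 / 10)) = 5150609 / 286440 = 17.98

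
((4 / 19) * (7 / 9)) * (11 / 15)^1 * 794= 95.34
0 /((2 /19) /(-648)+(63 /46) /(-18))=0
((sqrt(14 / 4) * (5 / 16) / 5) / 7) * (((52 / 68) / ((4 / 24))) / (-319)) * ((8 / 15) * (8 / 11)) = -0.00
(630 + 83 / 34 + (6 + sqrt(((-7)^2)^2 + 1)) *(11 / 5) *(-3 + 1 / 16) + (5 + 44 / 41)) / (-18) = -16720733 / 501840 + 517 *sqrt(2402) / 1440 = -15.72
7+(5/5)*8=15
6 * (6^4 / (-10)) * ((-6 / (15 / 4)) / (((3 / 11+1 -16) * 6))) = -352 / 25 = -14.08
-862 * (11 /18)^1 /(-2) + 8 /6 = 4765 /18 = 264.72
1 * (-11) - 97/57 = -724/57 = -12.70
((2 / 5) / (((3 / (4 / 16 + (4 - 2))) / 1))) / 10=0.03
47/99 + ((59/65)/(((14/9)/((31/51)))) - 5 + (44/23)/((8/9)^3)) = -3261505249/2254412160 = -1.45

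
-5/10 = -1/2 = -0.50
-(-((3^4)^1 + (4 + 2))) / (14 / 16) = 696 / 7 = 99.43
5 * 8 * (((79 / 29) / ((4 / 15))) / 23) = 11850 / 667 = 17.77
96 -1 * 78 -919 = -901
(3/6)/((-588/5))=-5/1176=-0.00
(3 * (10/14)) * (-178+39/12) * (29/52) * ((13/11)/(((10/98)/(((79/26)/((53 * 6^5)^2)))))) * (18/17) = -3736621/81561304940544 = -0.00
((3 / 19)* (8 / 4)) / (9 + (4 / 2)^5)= 6 / 779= 0.01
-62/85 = -0.73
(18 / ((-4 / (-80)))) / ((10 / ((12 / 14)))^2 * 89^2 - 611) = 1620 / 4848863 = 0.00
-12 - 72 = -84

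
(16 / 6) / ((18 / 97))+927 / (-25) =-15329 / 675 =-22.71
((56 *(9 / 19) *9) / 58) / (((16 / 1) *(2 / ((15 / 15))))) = 567 / 4408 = 0.13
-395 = -395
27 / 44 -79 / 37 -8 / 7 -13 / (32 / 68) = -690355 / 22792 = -30.29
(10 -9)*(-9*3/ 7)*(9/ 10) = -243/ 70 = -3.47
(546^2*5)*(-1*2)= -2981160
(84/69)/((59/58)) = 1624/1357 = 1.20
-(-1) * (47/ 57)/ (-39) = -47/ 2223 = -0.02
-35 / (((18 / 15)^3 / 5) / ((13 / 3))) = -284375 / 648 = -438.85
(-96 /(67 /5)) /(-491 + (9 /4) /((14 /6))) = 13440 /919307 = 0.01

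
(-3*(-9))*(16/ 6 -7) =-117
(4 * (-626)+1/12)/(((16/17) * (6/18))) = -510799/64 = -7981.23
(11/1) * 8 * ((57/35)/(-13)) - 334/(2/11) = -840851/455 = -1848.02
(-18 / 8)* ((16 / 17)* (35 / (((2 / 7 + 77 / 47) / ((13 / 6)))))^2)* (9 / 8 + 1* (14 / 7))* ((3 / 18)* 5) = -2801074128125 / 326962224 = -8566.97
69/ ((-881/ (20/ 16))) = -345/ 3524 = -0.10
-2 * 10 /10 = -2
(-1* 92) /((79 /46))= -4232 /79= -53.57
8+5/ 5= 9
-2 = -2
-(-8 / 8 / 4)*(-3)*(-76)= 57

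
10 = 10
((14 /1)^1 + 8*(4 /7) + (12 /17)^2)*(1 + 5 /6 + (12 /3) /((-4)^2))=482225 /12138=39.73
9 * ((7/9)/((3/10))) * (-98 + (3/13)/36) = -535045/234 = -2286.52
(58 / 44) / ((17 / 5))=145 / 374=0.39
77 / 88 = 7 / 8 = 0.88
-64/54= -32/27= -1.19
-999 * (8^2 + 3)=-66933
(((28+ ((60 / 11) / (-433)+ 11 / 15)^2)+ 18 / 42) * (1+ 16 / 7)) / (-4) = -11894840083657 / 500230026450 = -23.78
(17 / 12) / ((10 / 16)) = 2.27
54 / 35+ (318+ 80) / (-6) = -6803 / 105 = -64.79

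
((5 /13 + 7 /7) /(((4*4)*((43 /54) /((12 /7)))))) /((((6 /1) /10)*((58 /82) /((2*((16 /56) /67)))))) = 199260 /53220713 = 0.00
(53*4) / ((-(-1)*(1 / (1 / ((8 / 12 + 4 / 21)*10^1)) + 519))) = 1484 / 3693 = 0.40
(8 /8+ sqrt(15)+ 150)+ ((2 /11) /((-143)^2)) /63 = sqrt(15)+ 2139844709 /14171157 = 154.87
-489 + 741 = 252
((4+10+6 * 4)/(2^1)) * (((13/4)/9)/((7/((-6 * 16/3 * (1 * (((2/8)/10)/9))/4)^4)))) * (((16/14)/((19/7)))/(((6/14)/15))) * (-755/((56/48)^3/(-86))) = 2701088/18753525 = 0.14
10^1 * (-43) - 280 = -710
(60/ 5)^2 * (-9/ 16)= -81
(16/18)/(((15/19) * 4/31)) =1178/135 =8.73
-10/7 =-1.43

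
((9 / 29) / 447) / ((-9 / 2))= -2 / 12963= -0.00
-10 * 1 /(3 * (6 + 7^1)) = -10 /39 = -0.26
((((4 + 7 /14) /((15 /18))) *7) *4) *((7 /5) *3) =15876 /25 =635.04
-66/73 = -0.90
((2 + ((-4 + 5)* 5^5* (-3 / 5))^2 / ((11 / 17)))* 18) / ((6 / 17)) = 3048047997 / 11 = 277095272.45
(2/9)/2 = 1/9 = 0.11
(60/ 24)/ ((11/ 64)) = 160/ 11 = 14.55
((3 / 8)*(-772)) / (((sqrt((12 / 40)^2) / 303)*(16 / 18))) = -2631555 / 8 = -328944.38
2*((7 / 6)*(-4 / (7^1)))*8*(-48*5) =2560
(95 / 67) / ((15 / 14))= 266 / 201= 1.32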